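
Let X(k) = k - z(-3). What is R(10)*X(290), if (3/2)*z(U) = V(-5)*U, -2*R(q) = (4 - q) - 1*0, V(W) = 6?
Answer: 906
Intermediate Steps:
R(q) = -2 + q/2 (R(q) = -((4 - q) - 1*0)/2 = -((4 - q) + 0)/2 = -(4 - q)/2 = -2 + q/2)
z(U) = 4*U (z(U) = 2*(6*U)/3 = 4*U)
X(k) = 12 + k (X(k) = k - 4*(-3) = k - 1*(-12) = k + 12 = 12 + k)
R(10)*X(290) = (-2 + (1/2)*10)*(12 + 290) = (-2 + 5)*302 = 3*302 = 906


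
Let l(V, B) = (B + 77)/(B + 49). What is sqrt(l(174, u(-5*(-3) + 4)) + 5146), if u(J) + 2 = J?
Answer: sqrt(5605545)/33 ≈ 71.746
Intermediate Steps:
u(J) = -2 + J
l(V, B) = (77 + B)/(49 + B)
sqrt(l(174, u(-5*(-3) + 4)) + 5146) = sqrt((77 + (-2 + (-5*(-3) + 4)))/(49 + (-2 + (-5*(-3) + 4))) + 5146) = sqrt((77 + (-2 + (15 + 4)))/(49 + (-2 + (15 + 4))) + 5146) = sqrt((77 + (-2 + 19))/(49 + (-2 + 19)) + 5146) = sqrt((77 + 17)/(49 + 17) + 5146) = sqrt(94/66 + 5146) = sqrt((1/66)*94 + 5146) = sqrt(47/33 + 5146) = sqrt(169865/33) = sqrt(5605545)/33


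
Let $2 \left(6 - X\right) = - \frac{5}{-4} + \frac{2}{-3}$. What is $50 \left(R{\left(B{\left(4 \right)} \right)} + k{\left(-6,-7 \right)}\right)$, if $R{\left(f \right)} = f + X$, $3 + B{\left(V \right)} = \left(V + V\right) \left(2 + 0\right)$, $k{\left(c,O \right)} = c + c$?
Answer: $\frac{4025}{12} \approx 335.42$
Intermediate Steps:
$k{\left(c,O \right)} = 2 c$
$B{\left(V \right)} = -3 + 4 V$ ($B{\left(V \right)} = -3 + \left(V + V\right) \left(2 + 0\right) = -3 + 2 V 2 = -3 + 4 V$)
$X = \frac{137}{24}$ ($X = 6 - \frac{- \frac{5}{-4} + \frac{2}{-3}}{2} = 6 - \frac{\left(-5\right) \left(- \frac{1}{4}\right) + 2 \left(- \frac{1}{3}\right)}{2} = 6 - \frac{\frac{5}{4} - \frac{2}{3}}{2} = 6 - \frac{7}{24} = \frac{137}{24} \approx 5.7083$)
$R{\left(f \right)} = \frac{137}{24} + f$ ($R{\left(f \right)} = f + \frac{137}{24} = \frac{137}{24} + f$)
$50 \left(R{\left(B{\left(4 \right)} \right)} + k{\left(-6,-7 \right)}\right) = 50 \left(\left(\frac{137}{24} + \left(-3 + 4 \cdot 4\right)\right) + 2 \left(-6\right)\right) = 50 \left(\left(\frac{137}{24} + \left(-3 + 16\right)\right) - 12\right) = 50 \left(\left(\frac{137}{24} + 13\right) - 12\right) = 50 \left(\frac{449}{24} - 12\right) = 50 \cdot \frac{161}{24} = \frac{4025}{12}$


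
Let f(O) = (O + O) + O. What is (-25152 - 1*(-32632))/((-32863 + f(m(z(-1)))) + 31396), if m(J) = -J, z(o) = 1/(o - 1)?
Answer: -14960/2931 ≈ -5.1041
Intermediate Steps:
z(o) = 1/(-1 + o)
f(O) = 3*O (f(O) = 2*O + O = 3*O)
(-25152 - 1*(-32632))/((-32863 + f(m(z(-1)))) + 31396) = (-25152 - 1*(-32632))/((-32863 + 3*(-1/(-1 - 1))) + 31396) = (-25152 + 32632)/((-32863 + 3*(-1/(-2))) + 31396) = 7480/((-32863 + 3*(-1*(-1/2))) + 31396) = 7480/((-32863 + 3*(1/2)) + 31396) = 7480/((-32863 + 3/2) + 31396) = 7480/(-65723/2 + 31396) = 7480/(-2931/2) = 7480*(-2/2931) = -14960/2931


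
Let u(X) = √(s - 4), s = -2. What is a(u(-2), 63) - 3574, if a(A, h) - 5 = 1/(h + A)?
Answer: (-3569*√6 + 224846*I)/(√6 - 63*I) ≈ -3569.0 - 0.00061619*I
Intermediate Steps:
u(X) = I*√6 (u(X) = √(-2 - 4) = √(-6) = I*√6)
a(A, h) = 5 + 1/(A + h) (a(A, h) = 5 + 1/(h + A) = 5 + 1/(A + h))
a(u(-2), 63) - 3574 = (1 + 5*(I*√6) + 5*63)/(I*√6 + 63) - 3574 = (1 + 5*I*√6 + 315)/(63 + I*√6) - 3574 = (316 + 5*I*√6)/(63 + I*√6) - 3574 = -3574 + (316 + 5*I*√6)/(63 + I*√6)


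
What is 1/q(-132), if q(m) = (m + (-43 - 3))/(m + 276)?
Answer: -72/89 ≈ -0.80899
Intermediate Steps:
q(m) = (-46 + m)/(276 + m) (q(m) = (m - 46)/(276 + m) = (-46 + m)/(276 + m))
1/q(-132) = 1/((-46 - 132)/(276 - 132)) = 1/(-178/144) = 1/((1/144)*(-178)) = 1/(-89/72) = -72/89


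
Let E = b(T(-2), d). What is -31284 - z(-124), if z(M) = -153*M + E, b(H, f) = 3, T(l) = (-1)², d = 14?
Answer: -50259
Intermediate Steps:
T(l) = 1
E = 3
z(M) = 3 - 153*M (z(M) = -153*M + 3 = 3 - 153*M)
-31284 - z(-124) = -31284 - (3 - 153*(-124)) = -31284 - (3 + 18972) = -31284 - 1*18975 = -31284 - 18975 = -50259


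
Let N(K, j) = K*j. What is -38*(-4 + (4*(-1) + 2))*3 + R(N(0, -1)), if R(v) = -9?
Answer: 675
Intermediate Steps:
-38*(-4 + (4*(-1) + 2))*3 + R(N(0, -1)) = -38*(-4 + (4*(-1) + 2))*3 - 9 = -38*(-4 + (-4 + 2))*3 - 9 = -38*(-4 - 2)*3 - 9 = -(-228)*3 - 9 = -38*(-18) - 9 = 684 - 9 = 675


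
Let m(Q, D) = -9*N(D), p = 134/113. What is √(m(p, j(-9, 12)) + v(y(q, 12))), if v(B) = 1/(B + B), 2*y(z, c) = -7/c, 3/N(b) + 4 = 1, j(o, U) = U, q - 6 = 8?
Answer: √357/7 ≈ 2.6992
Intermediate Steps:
q = 14 (q = 6 + 8 = 14)
N(b) = -1 (N(b) = 3/(-4 + 1) = 3/(-3) = 3*(-⅓) = -1)
y(z, c) = -7/(2*c) (y(z, c) = (-7/c)/2 = -7/(2*c))
p = 134/113 (p = 134*(1/113) = 134/113 ≈ 1.1858)
m(Q, D) = 9 (m(Q, D) = -9*(-1) = 9)
v(B) = 1/(2*B)
√(m(p, j(-9, 12)) + v(y(q, 12))) = √(9 + 1/(2*((-7/2/12)))) = √(9 + 1/(2*((-7/2*1/12)))) = √(9 + 1/(2*(-7/24))) = √(9 + (½)*(-24/7)) = √(9 - 12/7) = √(51/7) = √357/7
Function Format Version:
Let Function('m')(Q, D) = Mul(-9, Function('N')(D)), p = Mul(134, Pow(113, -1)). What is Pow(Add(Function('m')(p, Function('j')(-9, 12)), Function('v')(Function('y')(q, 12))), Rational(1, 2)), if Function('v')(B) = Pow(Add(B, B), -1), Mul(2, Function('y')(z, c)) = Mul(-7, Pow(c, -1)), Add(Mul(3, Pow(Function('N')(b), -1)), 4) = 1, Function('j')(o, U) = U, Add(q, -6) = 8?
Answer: Mul(Rational(1, 7), Pow(357, Rational(1, 2))) ≈ 2.6992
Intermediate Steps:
q = 14 (q = Add(6, 8) = 14)
Function('N')(b) = -1 (Function('N')(b) = Mul(3, Pow(Add(-4, 1), -1)) = Mul(3, Pow(-3, -1)) = Mul(3, Rational(-1, 3)) = -1)
Function('y')(z, c) = Mul(Rational(-7, 2), Pow(c, -1)) (Function('y')(z, c) = Mul(Rational(1, 2), Mul(-7, Pow(c, -1))) = Mul(Rational(-7, 2), Pow(c, -1)))
p = Rational(134, 113) (p = Mul(134, Rational(1, 113)) = Rational(134, 113) ≈ 1.1858)
Function('m')(Q, D) = 9 (Function('m')(Q, D) = Mul(-9, -1) = 9)
Function('v')(B) = Mul(Rational(1, 2), Pow(B, -1)) (Function('v')(B) = Pow(Mul(2, B), -1) = Mul(Rational(1, 2), Pow(B, -1)))
Pow(Add(Function('m')(p, Function('j')(-9, 12)), Function('v')(Function('y')(q, 12))), Rational(1, 2)) = Pow(Add(9, Mul(Rational(1, 2), Pow(Mul(Rational(-7, 2), Pow(12, -1)), -1))), Rational(1, 2)) = Pow(Add(9, Mul(Rational(1, 2), Pow(Mul(Rational(-7, 2), Rational(1, 12)), -1))), Rational(1, 2)) = Pow(Add(9, Mul(Rational(1, 2), Pow(Rational(-7, 24), -1))), Rational(1, 2)) = Pow(Add(9, Mul(Rational(1, 2), Rational(-24, 7))), Rational(1, 2)) = Pow(Add(9, Rational(-12, 7)), Rational(1, 2)) = Pow(Rational(51, 7), Rational(1, 2)) = Mul(Rational(1, 7), Pow(357, Rational(1, 2)))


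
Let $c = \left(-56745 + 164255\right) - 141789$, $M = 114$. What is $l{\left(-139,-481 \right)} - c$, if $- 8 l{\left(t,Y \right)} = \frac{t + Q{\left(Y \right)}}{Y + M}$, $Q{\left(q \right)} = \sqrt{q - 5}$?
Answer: $\frac{100643005}{2936} + \frac{9 i \sqrt{6}}{2936} \approx 34279.0 + 0.0075087 i$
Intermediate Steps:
$Q{\left(q \right)} = \sqrt{-5 + q}$
$c = -34279$ ($c = 107510 - 141789 = -34279$)
$l{\left(t,Y \right)} = - \frac{t + \sqrt{-5 + Y}}{8 \left(114 + Y\right)}$ ($l{\left(t,Y \right)} = - \frac{\left(t + \sqrt{-5 + Y}\right) \frac{1}{Y + 114}}{8} = - \frac{\left(t + \sqrt{-5 + Y}\right) \frac{1}{114 + Y}}{8} = - \frac{\frac{1}{114 + Y} \left(t + \sqrt{-5 + Y}\right)}{8} = - \frac{t + \sqrt{-5 + Y}}{8 \left(114 + Y\right)}$)
$l{\left(-139,-481 \right)} - c = \frac{\left(-1\right) \left(-139\right) - \sqrt{-5 - 481}}{8 \left(114 - 481\right)} - -34279 = \frac{139 - \sqrt{-486}}{8 \left(-367\right)} + 34279 = \frac{1}{8} \left(- \frac{1}{367}\right) \left(139 - 9 i \sqrt{6}\right) + 34279 = \left(- \frac{139}{2936} + \frac{9 i \sqrt{6}}{2936}\right) + 34279 = \frac{100643005}{2936} + \frac{9 i \sqrt{6}}{2936}$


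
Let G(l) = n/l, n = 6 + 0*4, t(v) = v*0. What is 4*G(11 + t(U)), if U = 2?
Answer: 24/11 ≈ 2.1818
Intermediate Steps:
t(v) = 0
n = 6 (n = 6 + 0 = 6)
G(l) = 6/l
4*G(11 + t(U)) = 4*(6/(11 + 0)) = 4*(6/11) = 24/11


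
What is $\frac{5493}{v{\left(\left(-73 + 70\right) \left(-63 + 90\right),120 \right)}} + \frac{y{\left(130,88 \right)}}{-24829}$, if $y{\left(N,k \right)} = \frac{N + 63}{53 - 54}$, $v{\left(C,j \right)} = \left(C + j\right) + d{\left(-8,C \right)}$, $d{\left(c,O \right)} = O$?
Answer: $- \frac{6494171}{49658} \approx -130.78$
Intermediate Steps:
$v{\left(C,j \right)} = j + 2 C$ ($v{\left(C,j \right)} = \left(C + j\right) + C = j + 2 C$)
$y{\left(N,k \right)} = -63 - N$ ($y{\left(N,k \right)} = \frac{63 + N}{-1} = \left(63 + N\right) \left(-1\right) = -63 - N$)
$\frac{5493}{v{\left(\left(-73 + 70\right) \left(-63 + 90\right),120 \right)}} + \frac{y{\left(130,88 \right)}}{-24829} = \frac{5493}{120 + 2 \left(-73 + 70\right) \left(-63 + 90\right)} + \frac{-63 - 130}{-24829} = \frac{5493}{120 + 2 \left(\left(-3\right) 27\right)} + \left(-63 - 130\right) \left(- \frac{1}{24829}\right) = \frac{5493}{120 + 2 \left(-81\right)} - - \frac{193}{24829} = \frac{5493}{120 - 162} + \frac{193}{24829} = \frac{5493}{-42} + \frac{193}{24829} = 5493 \left(- \frac{1}{42}\right) + \frac{193}{24829} = - \frac{1831}{14} + \frac{193}{24829} = - \frac{6494171}{49658}$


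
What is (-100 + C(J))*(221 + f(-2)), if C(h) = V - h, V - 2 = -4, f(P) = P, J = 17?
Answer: -26061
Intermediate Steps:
V = -2 (V = 2 - 4 = -2)
C(h) = -2 - h
(-100 + C(J))*(221 + f(-2)) = (-100 + (-2 - 1*17))*(221 - 2) = (-100 + (-2 - 17))*219 = (-100 - 19)*219 = -119*219 = -26061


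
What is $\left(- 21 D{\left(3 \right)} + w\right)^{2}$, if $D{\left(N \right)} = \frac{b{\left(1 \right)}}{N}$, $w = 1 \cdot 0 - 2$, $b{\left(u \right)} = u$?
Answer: $81$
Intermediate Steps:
$w = -2$ ($w = 0 - 2 = -2$)
$D{\left(N \right)} = \frac{1}{N}$ ($D{\left(N \right)} = 1 \frac{1}{N} = \frac{1}{N}$)
$\left(- 21 D{\left(3 \right)} + w\right)^{2} = \left(- \frac{21}{3} - 2\right)^{2} = \left(\left(-21\right) \frac{1}{3} - 2\right)^{2} = \left(-7 - 2\right)^{2} = \left(-9\right)^{2} = 81$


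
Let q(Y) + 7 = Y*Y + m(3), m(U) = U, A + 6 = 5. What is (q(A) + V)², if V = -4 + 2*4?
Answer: 1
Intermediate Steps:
A = -1 (A = -6 + 5 = -1)
V = 4 (V = -4 + 8 = 4)
q(Y) = -4 + Y² (q(Y) = -7 + (Y*Y + 3) = -7 + (Y² + 3) = -7 + (3 + Y²) = -4 + Y²)
(q(A) + V)² = ((-4 + (-1)²) + 4)² = ((-4 + 1) + 4)² = (-3 + 4)² = 1² = 1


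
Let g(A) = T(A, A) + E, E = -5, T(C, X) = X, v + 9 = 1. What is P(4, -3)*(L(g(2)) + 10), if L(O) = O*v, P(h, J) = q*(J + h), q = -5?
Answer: -170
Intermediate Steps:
v = -8 (v = -9 + 1 = -8)
g(A) = -5 + A (g(A) = A - 5 = -5 + A)
P(h, J) = -5*J - 5*h (P(h, J) = -5*(J + h) = -5*J - 5*h)
L(O) = -8*O (L(O) = O*(-8) = -8*O)
P(4, -3)*(L(g(2)) + 10) = (-5*(-3) - 5*4)*(-8*(-5 + 2) + 10) = (15 - 20)*(-8*(-3) + 10) = -5*(24 + 10) = -5*34 = -170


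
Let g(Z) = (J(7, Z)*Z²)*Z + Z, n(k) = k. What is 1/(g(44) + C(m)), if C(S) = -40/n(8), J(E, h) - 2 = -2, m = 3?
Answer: 1/39 ≈ 0.025641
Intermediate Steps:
J(E, h) = 0 (J(E, h) = 2 - 2 = 0)
g(Z) = Z (g(Z) = (0*Z²)*Z + Z = 0*Z + Z = 0 + Z = Z)
C(S) = -5 (C(S) = -40/8 = -40*⅛ = -5)
1/(g(44) + C(m)) = 1/(44 - 5) = 1/39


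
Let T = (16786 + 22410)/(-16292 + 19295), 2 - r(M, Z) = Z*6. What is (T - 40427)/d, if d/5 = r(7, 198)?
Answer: 24272617/3561558 ≈ 6.8152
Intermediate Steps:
r(M, Z) = 2 - 6*Z (r(M, Z) = 2 - Z*6 = 2 - 6*Z)
T = 39196/3003 ≈ 13.052
d = -5930 (d = 5*(2 - 6*198) = 5*(2 - 1188) = 5*(-1186) = -5930)
(T - 40427)/d = (39196/3003 - 40427)/(-5930) = -121363085/3003*(-1/5930) = 24272617/3561558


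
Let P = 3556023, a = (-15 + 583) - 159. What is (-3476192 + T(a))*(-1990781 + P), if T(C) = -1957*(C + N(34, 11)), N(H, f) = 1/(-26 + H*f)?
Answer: -1164743918422637/174 ≈ -6.6939e+12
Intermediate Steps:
a = 409 (a = 568 - 159 = 409)
T(C) = -1957/348 - 1957*C (T(C) = -1957*(C + 1/(-26 + 34*11)) = -1957*(C + 1/(-26 + 374)) = -1957*(C + 1/348) = -1957*(1/348 + C) = -1957/348 - 1957*C)
(-3476192 + T(a))*(-1990781 + P) = (-3476192 + (-1957/348 - 1957*409))*(-1990781 + 3556023) = (-3476192 + (-1957/348 - 800413))*1565242 = (-3476192 - 278545681/348)*1565242 = -1488260497/348*1565242 = -1164743918422637/174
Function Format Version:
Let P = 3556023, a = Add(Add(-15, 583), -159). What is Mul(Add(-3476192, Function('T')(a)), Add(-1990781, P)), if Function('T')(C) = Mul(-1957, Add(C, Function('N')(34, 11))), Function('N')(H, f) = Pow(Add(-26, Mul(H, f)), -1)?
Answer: Rational(-1164743918422637, 174) ≈ -6.6939e+12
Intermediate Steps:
a = 409 (a = Add(568, -159) = 409)
Function('T')(C) = Add(Rational(-1957, 348), Mul(-1957, C)) (Function('T')(C) = Mul(-1957, Add(C, Pow(Add(-26, Mul(34, 11)), -1))) = Mul(-1957, Add(C, Pow(Add(-26, 374), -1))) = Mul(-1957, Add(C, Pow(348, -1))) = Mul(-1957, Add(C, Rational(1, 348))) = Mul(-1957, Add(Rational(1, 348), C)) = Add(Rational(-1957, 348), Mul(-1957, C)))
Mul(Add(-3476192, Function('T')(a)), Add(-1990781, P)) = Mul(Add(-3476192, Add(Rational(-1957, 348), Mul(-1957, 409))), Add(-1990781, 3556023)) = Mul(Add(-3476192, Add(Rational(-1957, 348), -800413)), 1565242) = Mul(Add(-3476192, Rational(-278545681, 348)), 1565242) = Mul(Rational(-1488260497, 348), 1565242) = Rational(-1164743918422637, 174)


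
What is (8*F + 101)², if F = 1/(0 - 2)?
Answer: 9409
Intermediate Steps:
F = -½ (F = 1/(-2) = -½ ≈ -0.50000)
(8*F + 101)² = (8*(-½) + 101)² = (-4 + 101)² = 97² = 9409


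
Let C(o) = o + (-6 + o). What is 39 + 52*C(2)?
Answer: -65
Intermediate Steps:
C(o) = -6 + 2*o
39 + 52*C(2) = 39 + 52*(-6 + 2*2) = 39 + 52*(-6 + 4) = 39 + 52*(-2) = 39 - 104 = -65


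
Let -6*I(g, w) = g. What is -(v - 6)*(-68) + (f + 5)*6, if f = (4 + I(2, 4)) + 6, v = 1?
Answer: -252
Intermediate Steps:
I(g, w) = -g/6
f = 29/3 (f = (4 - ⅙*2) + 6 = (4 - ⅓) + 6 = 11/3 + 6 = 29/3 ≈ 9.6667)
-(v - 6)*(-68) + (f + 5)*6 = -(1 - 6)*(-68) + (29/3 + 5)*6 = -1*(-5)*(-68) + (44/3)*6 = 5*(-68) + 88 = -340 + 88 = -252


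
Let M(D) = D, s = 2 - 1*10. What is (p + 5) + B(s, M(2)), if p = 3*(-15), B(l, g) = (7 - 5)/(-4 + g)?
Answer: -41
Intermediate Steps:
s = -8 (s = 2 - 10 = -8)
B(l, g) = 2/(-4 + g)
p = -45
(p + 5) + B(s, M(2)) = (-45 + 5) + 2/(-4 + 2) = -40 + 2/(-2) = -40 + 2*(-½) = -40 - 1 = -41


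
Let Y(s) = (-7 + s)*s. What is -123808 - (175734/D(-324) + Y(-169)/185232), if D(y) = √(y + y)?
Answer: -1433327075/11577 + 9763*I*√2/2 ≈ -1.2381e+5 + 6903.5*I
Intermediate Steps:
D(y) = √2*√y (D(y) = √(2*y) = √2*√y)
Y(s) = s*(-7 + s)
-123808 - (175734/D(-324) + Y(-169)/185232) = -123808 - (175734/((√2*√(-324))) - 169*(-7 - 169)/185232) = -123808 - (175734/((√2*(18*I))) - 169*(-176)*(1/185232)) = -123808 - (175734/((18*I*√2)) + 29744*(1/185232)) = -123808 - (175734*(-I*√2/36) + 1859/11577) = -123808 - (-9763*I*√2/2 + 1859/11577) = -123808 - (1859/11577 - 9763*I*√2/2) = -123808 + (-1859/11577 + 9763*I*√2/2) = -1433327075/11577 + 9763*I*√2/2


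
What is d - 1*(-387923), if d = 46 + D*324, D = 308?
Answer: 487761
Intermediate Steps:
d = 99838 (d = 46 + 308*324 = 46 + 99792 = 99838)
d - 1*(-387923) = 99838 - 1*(-387923) = 99838 + 387923 = 487761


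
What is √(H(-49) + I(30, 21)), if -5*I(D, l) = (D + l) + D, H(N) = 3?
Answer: I*√330/5 ≈ 3.6332*I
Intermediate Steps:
I(D, l) = -2*D/5 - l/5 (I(D, l) = -((D + l) + D)/5 = -(l + 2*D)/5 = -2*D/5 - l/5)
√(H(-49) + I(30, 21)) = √(3 + (-⅖*30 - ⅕*21)) = √(3 + (-12 - 21/5)) = √(3 - 81/5) = √(-66/5) = I*√330/5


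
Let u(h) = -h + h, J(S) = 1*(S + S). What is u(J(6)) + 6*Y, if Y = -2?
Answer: -12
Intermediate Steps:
J(S) = 2*S (J(S) = 1*(2*S) = 2*S)
u(h) = 0
u(J(6)) + 6*Y = 0 + 6*(-2) = 0 - 12 = -12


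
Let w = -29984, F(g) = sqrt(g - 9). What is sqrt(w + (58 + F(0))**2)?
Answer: sqrt(-26629 + 348*I) ≈ 1.066 + 163.19*I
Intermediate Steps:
F(g) = sqrt(-9 + g)
sqrt(w + (58 + F(0))**2) = sqrt(-29984 + (58 + sqrt(-9 + 0))**2) = sqrt(-29984 + (58 + sqrt(-9))**2) = sqrt(-29984 + (58 + 3*I)**2)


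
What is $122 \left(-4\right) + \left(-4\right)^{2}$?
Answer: $-472$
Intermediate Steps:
$122 \left(-4\right) + \left(-4\right)^{2} = -488 + 16 = -472$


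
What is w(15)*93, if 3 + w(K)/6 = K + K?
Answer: 15066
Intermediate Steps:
w(K) = -18 + 12*K (w(K) = -18 + 6*(K + K) = -18 + 6*(2*K) = -18 + 12*K)
w(15)*93 = (-18 + 12*15)*93 = (-18 + 180)*93 = 162*93 = 15066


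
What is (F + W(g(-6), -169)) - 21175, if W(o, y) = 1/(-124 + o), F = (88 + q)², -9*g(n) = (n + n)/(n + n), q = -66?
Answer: -23111856/1117 ≈ -20691.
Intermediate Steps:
g(n) = -⅑ (g(n) = -(n + n)/(9*(n + n)) = -2*n/(9*(2*n)) = -2*n*1/(2*n)/9 = -⅑*1 = -⅑)
F = 484 (F = (88 - 66)² = 22² = 484)
(F + W(g(-6), -169)) - 21175 = (484 + 1/(-124 - ⅑)) - 21175 = (484 + 1/(-1117/9)) - 21175 = (484 - 9/1117) - 21175 = 540619/1117 - 21175 = -23111856/1117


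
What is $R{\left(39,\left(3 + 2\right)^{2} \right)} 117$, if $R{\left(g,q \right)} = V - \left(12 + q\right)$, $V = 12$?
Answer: $-2925$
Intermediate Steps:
$R{\left(g,q \right)} = - q$ ($R{\left(g,q \right)} = 12 - \left(12 + q\right) = - q$)
$R{\left(39,\left(3 + 2\right)^{2} \right)} 117 = - \left(3 + 2\right)^{2} \cdot 117 = - 5^{2} \cdot 117 = \left(-1\right) 25 \cdot 117 = \left(-25\right) 117 = -2925$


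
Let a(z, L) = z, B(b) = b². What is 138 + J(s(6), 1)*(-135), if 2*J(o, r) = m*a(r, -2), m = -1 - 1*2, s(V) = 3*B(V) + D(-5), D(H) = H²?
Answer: 681/2 ≈ 340.50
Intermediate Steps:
s(V) = 25 + 3*V² (s(V) = 3*V² + (-5)² = 3*V² + 25 = 25 + 3*V²)
m = -3 (m = -1 - 2 = -3)
J(o, r) = -3*r/2 (J(o, r) = (-3*r)/2 = -3*r/2)
138 + J(s(6), 1)*(-135) = 138 - 3/2*1*(-135) = 138 - 3/2*(-135) = 138 + 405/2 = 681/2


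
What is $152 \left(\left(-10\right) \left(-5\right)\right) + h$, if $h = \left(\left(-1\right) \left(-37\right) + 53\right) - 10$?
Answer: $7680$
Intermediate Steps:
$h = 80$ ($h = \left(37 + 53\right) - 10 = 90 - 10 = 80$)
$152 \left(\left(-10\right) \left(-5\right)\right) + h = 152 \left(\left(-10\right) \left(-5\right)\right) + 80 = 152 \cdot 50 + 80 = 7600 + 80 = 7680$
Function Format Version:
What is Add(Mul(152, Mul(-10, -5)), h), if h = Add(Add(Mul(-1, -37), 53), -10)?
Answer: 7680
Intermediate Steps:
h = 80 (h = Add(Add(37, 53), -10) = Add(90, -10) = 80)
Add(Mul(152, Mul(-10, -5)), h) = Add(Mul(152, Mul(-10, -5)), 80) = Add(Mul(152, 50), 80) = Add(7600, 80) = 7680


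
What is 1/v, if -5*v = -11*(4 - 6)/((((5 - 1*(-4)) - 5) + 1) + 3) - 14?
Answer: 4/9 ≈ 0.44444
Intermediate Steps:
v = 9/4 (v = -(-11*(4 - 6)/((((5 - 1*(-4)) - 5) + 1) + 3) - 14)/5 = -(-(-22)/((((5 + 4) - 5) + 1) + 3) - 14)/5 = -(-(-22)/(((9 - 5) + 1) + 3) - 14)/5 = -(-(-22)/((4 + 1) + 3) - 14)/5 = -(-(-22)/(5 + 3) - 14)/5 = -(-(-22)/8 - 14)/5 = -(-11*(-1/4) - 14)/5 = -(11/4 - 14)/5 = -1/5*(-45/4) = 9/4 ≈ 2.2500)
1/v = 1/(9/4) = 4/9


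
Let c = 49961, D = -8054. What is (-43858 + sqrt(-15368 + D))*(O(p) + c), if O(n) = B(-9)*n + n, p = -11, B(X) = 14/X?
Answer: -19723118032/9 + 3147928*I*sqrt(478)/9 ≈ -2.1915e+9 + 7.6471e+6*I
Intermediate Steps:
O(n) = -5*n/9 (O(n) = (14/(-9))*n + n = (14*(-1/9))*n + n = -14*n/9 + n = -5*n/9)
(-43858 + sqrt(-15368 + D))*(O(p) + c) = (-43858 + sqrt(-15368 - 8054))*(-5/9*(-11) + 49961) = (-43858 + sqrt(-23422))*(55/9 + 49961) = (-43858 + 7*I*sqrt(478))*(449704/9) = -19723118032/9 + 3147928*I*sqrt(478)/9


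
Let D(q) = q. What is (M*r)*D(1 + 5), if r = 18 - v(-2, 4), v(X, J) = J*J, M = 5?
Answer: 60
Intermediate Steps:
v(X, J) = J²
r = 2 (r = 18 - 1*4² = 18 - 1*16 = 18 - 16 = 2)
(M*r)*D(1 + 5) = (5*2)*(1 + 5) = 10*6 = 60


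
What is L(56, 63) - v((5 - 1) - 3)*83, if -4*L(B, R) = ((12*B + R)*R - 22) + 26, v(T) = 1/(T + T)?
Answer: -46475/4 ≈ -11619.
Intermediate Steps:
v(T) = 1/(2*T)
L(B, R) = -1 - R*(R + 12*B)/4 (L(B, R) = -(((12*B + R)*R - 22) + 26)/4 = -(((R + 12*B)*R - 22) + 26)/4 = -((R*(R + 12*B) - 22) + 26)/4 = -((-22 + R*(R + 12*B)) + 26)/4 = -(4 + R*(R + 12*B))/4 = -1 - R*(R + 12*B)/4)
L(56, 63) - v((5 - 1) - 3)*83 = (-1 - 1/4*63**2 - 3*56*63) - 1/(2*((5 - 1) - 3))*83 = (-1 - 1/4*3969 - 10584) - 1/(2*(4 - 3))*83 = (-1 - 3969/4 - 10584) - (1/2)/1*83 = -46309/4 - (1/2)*1*83 = -46309/4 - 83/2 = -46475/4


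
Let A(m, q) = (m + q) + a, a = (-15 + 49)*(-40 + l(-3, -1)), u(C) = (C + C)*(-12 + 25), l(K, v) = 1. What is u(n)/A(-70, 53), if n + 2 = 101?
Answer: -2574/1343 ≈ -1.9166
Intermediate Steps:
n = 99 (n = -2 + 101 = 99)
u(C) = 26*C (u(C) = (2*C)*13 = 26*C)
a = -1326 (a = (-15 + 49)*(-40 + 1) = 34*(-39) = -1326)
A(m, q) = -1326 + m + q (A(m, q) = (m + q) - 1326 = -1326 + m + q)
u(n)/A(-70, 53) = (26*99)/(-1326 - 70 + 53) = 2574/(-1343) = 2574*(-1/1343) = -2574/1343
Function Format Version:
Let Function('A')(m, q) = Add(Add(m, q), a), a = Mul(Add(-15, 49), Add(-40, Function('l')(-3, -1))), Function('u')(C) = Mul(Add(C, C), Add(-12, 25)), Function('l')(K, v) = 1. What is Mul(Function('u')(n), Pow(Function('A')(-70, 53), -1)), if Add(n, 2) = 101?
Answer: Rational(-2574, 1343) ≈ -1.9166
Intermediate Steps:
n = 99 (n = Add(-2, 101) = 99)
Function('u')(C) = Mul(26, C) (Function('u')(C) = Mul(Mul(2, C), 13) = Mul(26, C))
a = -1326 (a = Mul(Add(-15, 49), Add(-40, 1)) = Mul(34, -39) = -1326)
Function('A')(m, q) = Add(-1326, m, q) (Function('A')(m, q) = Add(Add(m, q), -1326) = Add(-1326, m, q))
Mul(Function('u')(n), Pow(Function('A')(-70, 53), -1)) = Mul(Mul(26, 99), Pow(Add(-1326, -70, 53), -1)) = Mul(2574, Pow(-1343, -1)) = Mul(2574, Rational(-1, 1343)) = Rational(-2574, 1343)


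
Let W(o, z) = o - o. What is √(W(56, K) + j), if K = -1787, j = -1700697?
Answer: I*√1700697 ≈ 1304.1*I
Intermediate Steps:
W(o, z) = 0
√(W(56, K) + j) = √(0 - 1700697) = √(-1700697) = I*√1700697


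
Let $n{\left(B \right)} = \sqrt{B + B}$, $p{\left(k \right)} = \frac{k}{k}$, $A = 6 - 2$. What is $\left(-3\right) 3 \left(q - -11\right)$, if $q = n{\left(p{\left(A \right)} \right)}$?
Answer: $-99 - 9 \sqrt{2} \approx -111.73$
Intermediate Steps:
$A = 4$ ($A = 6 - 2 = 4$)
$p{\left(k \right)} = 1$
$n{\left(B \right)} = \sqrt{2} \sqrt{B}$ ($n{\left(B \right)} = \sqrt{2 B} = \sqrt{2} \sqrt{B}$)
$q = \sqrt{2}$ ($q = \sqrt{2} \sqrt{1} = \sqrt{2} \cdot 1 = \sqrt{2} \approx 1.4142$)
$\left(-3\right) 3 \left(q - -11\right) = \left(-3\right) 3 \left(\sqrt{2} - -11\right) = - 9 \left(\sqrt{2} + 11\right) = - 9 \left(11 + \sqrt{2}\right) = -99 - 9 \sqrt{2}$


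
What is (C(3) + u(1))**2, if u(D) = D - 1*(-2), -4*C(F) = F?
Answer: 81/16 ≈ 5.0625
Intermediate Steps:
C(F) = -F/4
u(D) = 2 + D (u(D) = D + 2 = 2 + D)
(C(3) + u(1))**2 = (-1/4*3 + (2 + 1))**2 = (-3/4 + 3)**2 = (9/4)**2 = 81/16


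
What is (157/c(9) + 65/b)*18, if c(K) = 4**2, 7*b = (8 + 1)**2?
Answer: 19997/72 ≈ 277.74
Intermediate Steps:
b = 81/7 (b = (8 + 1)**2/7 = (1/7)*9**2 = (1/7)*81 = 81/7 ≈ 11.571)
c(K) = 16
(157/c(9) + 65/b)*18 = (157/16 + 65/(81/7))*18 = (157*(1/16) + 65*(7/81))*18 = (157/16 + 455/81)*18 = (19997/1296)*18 = 19997/72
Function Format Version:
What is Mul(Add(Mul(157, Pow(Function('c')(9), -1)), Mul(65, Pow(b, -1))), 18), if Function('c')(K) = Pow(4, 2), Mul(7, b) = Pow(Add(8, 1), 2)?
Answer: Rational(19997, 72) ≈ 277.74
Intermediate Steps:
b = Rational(81, 7) (b = Mul(Rational(1, 7), Pow(Add(8, 1), 2)) = Mul(Rational(1, 7), Pow(9, 2)) = Mul(Rational(1, 7), 81) = Rational(81, 7) ≈ 11.571)
Function('c')(K) = 16
Mul(Add(Mul(157, Pow(Function('c')(9), -1)), Mul(65, Pow(b, -1))), 18) = Mul(Add(Mul(157, Pow(16, -1)), Mul(65, Pow(Rational(81, 7), -1))), 18) = Mul(Add(Mul(157, Rational(1, 16)), Mul(65, Rational(7, 81))), 18) = Mul(Add(Rational(157, 16), Rational(455, 81)), 18) = Mul(Rational(19997, 1296), 18) = Rational(19997, 72)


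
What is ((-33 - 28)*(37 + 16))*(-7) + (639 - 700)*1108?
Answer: -44957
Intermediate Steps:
((-33 - 28)*(37 + 16))*(-7) + (639 - 700)*1108 = -61*53*(-7) - 61*1108 = -3233*(-7) - 67588 = 22631 - 67588 = -44957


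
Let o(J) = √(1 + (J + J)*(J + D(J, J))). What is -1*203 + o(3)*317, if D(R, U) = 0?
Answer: -203 + 317*√19 ≈ 1178.8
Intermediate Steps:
o(J) = √(1 + 2*J²) (o(J) = √(1 + (J + J)*(J + 0)) = √(1 + (2*J)*J) = √(1 + 2*J²))
-1*203 + o(3)*317 = -1*203 + √(1 + 2*3²)*317 = -203 + √(1 + 2*9)*317 = -203 + √(1 + 18)*317 = -203 + √19*317 = -203 + 317*√19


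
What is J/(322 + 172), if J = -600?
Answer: -300/247 ≈ -1.2146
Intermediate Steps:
J/(322 + 172) = -600/(322 + 172) = -600/494 = -600*1/494 = -300/247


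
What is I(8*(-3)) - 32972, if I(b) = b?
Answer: -32996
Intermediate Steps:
I(8*(-3)) - 32972 = 8*(-3) - 32972 = -24 - 32972 = -32996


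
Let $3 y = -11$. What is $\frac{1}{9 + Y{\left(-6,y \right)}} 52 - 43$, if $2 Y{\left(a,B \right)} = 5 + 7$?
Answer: $- \frac{593}{15} \approx -39.533$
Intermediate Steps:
$y = - \frac{11}{3}$ ($y = \frac{1}{3} \left(-11\right) = - \frac{11}{3} \approx -3.6667$)
$Y{\left(a,B \right)} = 6$ ($Y{\left(a,B \right)} = \frac{5 + 7}{2} = \frac{1}{2} \cdot 12 = 6$)
$\frac{1}{9 + Y{\left(-6,y \right)}} 52 - 43 = \frac{1}{9 + 6} \cdot 52 - 43 = \frac{1}{15} \cdot 52 - 43 = \frac{52}{15} - 43 = - \frac{593}{15}$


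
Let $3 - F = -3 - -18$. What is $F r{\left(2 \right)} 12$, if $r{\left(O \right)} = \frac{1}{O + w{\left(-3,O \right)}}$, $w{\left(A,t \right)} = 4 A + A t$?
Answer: $9$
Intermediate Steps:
$F = -12$ ($F = 3 - \left(-3 - -18\right) = 3 - \left(-3 + 18\right) = 3 - 15 = -12$)
$r{\left(O \right)} = \frac{1}{-12 - 2 O}$ ($r{\left(O \right)} = \frac{1}{O - 3 \left(4 + O\right)} = \frac{1}{O - \left(12 + 3 O\right)} = \frac{1}{-12 - 2 O}$)
$F r{\left(2 \right)} 12 = - 12 \frac{1}{2 \left(-6 - 2\right)} 12 = - 12 \frac{1}{2 \left(-8\right)} 12 = - 12 \cdot \frac{1}{2} \left(- \frac{1}{8}\right) 12 = \left(-12\right) \left(- \frac{1}{16}\right) 12 = \frac{3}{4} \cdot 12 = 9$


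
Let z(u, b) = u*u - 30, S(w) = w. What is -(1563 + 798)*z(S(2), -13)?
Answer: 61386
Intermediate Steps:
z(u, b) = -30 + u**2 (z(u, b) = u**2 - 30 = -30 + u**2)
-(1563 + 798)*z(S(2), -13) = -(1563 + 798)*(-30 + 2**2) = -2361*(-30 + 4) = -2361*(-26) = -1*(-61386) = 61386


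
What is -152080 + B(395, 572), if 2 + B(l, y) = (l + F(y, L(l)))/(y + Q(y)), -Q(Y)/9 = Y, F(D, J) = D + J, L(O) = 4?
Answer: -695928203/4576 ≈ -1.5208e+5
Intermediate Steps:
Q(Y) = -9*Y
B(l, y) = -2 - (4 + l + y)/(8*y) (B(l, y) = -2 + (l + (y + 4))/(y - 9*y) = -2 + (l + (4 + y))/((-8*y)) = -2 + (4 + l + y)*(-1/(8*y)) = -2 - (4 + l + y)/(8*y))
-152080 + B(395, 572) = -152080 + (1/8)*(-4 - 1*395 - 17*572)/572 = -152080 + (1/8)*(1/572)*(-4 - 395 - 9724) = -152080 + (1/8)*(1/572)*(-10123) = -152080 - 10123/4576 = -695928203/4576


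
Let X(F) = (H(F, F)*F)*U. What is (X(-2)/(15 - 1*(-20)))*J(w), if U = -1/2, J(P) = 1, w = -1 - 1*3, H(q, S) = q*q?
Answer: 4/35 ≈ 0.11429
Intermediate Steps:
H(q, S) = q²
w = -4 (w = -1 - 3 = -4)
U = -½ (U = -1*½ = -½ ≈ -0.50000)
X(F) = -F³/2 (X(F) = (F²*F)*(-½) = F³*(-½) = -F³/2)
(X(-2)/(15 - 1*(-20)))*J(w) = ((-½*(-2)³)/(15 - 1*(-20)))*1 = ((-½*(-8))/(15 + 20))*1 = (4/35)*1 = 4/35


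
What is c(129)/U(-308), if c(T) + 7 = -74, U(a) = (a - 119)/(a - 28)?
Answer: -3888/61 ≈ -63.738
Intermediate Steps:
U(a) = (-119 + a)/(-28 + a)
c(T) = -81 (c(T) = -7 - 74 = -81)
c(129)/U(-308) = -81*(-28 - 308)/(-119 - 308) = -81/(-427/(-336)) = -81/((-1/336*(-427))) = -81/61/48 = -81*48/61 = -3888/61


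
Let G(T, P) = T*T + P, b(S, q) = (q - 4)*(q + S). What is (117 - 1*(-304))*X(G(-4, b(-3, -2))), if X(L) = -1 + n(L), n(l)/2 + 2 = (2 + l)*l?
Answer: 1857031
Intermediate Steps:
n(l) = -4 + 2*l*(2 + l) (n(l) = -4 + 2*((2 + l)*l) = -4 + 2*(l*(2 + l)) = -4 + 2*l*(2 + l))
b(S, q) = (-4 + q)*(S + q)
G(T, P) = P + T² (G(T, P) = T² + P = P + T²)
X(L) = -5 + 2*L² + 4*L (X(L) = -1 + (-4 + 2*L² + 4*L) = -5 + 2*L² + 4*L)
(117 - 1*(-304))*X(G(-4, b(-3, -2))) = (117 - 1*(-304))*(-5 + 2*(((-2)² - 4*(-3) - 4*(-2) - 3*(-2)) + (-4)²)² + 4*(((-2)² - 4*(-3) - 4*(-2) - 3*(-2)) + (-4)²)) = (117 + 304)*(-5 + 2*((4 + 12 + 8 + 6) + 16)² + 4*((4 + 12 + 8 + 6) + 16)) = 421*(-5 + 2*(30 + 16)² + 4*(30 + 16)) = 421*(-5 + 2*46² + 4*46) = 421*(-5 + 2*2116 + 184) = 421*(-5 + 4232 + 184) = 421*4411 = 1857031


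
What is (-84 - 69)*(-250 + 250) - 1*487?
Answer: -487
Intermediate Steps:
(-84 - 69)*(-250 + 250) - 1*487 = -153*0 - 487 = 0 - 487 = -487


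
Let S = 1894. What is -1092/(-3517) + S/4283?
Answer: 11338234/15063311 ≈ 0.75271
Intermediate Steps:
-1092/(-3517) + S/4283 = -1092/(-3517) + 1894/4283 = -1092*(-1/3517) + 1894*(1/4283) = 1092/3517 + 1894/4283 = 11338234/15063311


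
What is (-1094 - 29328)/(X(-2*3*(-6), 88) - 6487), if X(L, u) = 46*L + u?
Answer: 30422/4743 ≈ 6.4141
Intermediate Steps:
X(L, u) = u + 46*L
(-1094 - 29328)/(X(-2*3*(-6), 88) - 6487) = (-1094 - 29328)/((88 + 46*(-2*3*(-6))) - 6487) = -30422/((88 + 46*(-6*(-6))) - 6487) = -30422/((88 + 46*36) - 6487) = -30422/((88 + 1656) - 6487) = -30422/(1744 - 6487) = -30422/(-4743) = -30422*(-1/4743) = 30422/4743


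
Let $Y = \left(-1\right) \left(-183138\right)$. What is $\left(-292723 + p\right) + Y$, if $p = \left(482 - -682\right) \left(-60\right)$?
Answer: $-179425$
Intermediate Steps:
$Y = 183138$
$p = -69840$ ($p = \left(482 + 682\right) \left(-60\right) = 1164 \left(-60\right) = -69840$)
$\left(-292723 + p\right) + Y = \left(-292723 - 69840\right) + 183138 = -362563 + 183138 = -179425$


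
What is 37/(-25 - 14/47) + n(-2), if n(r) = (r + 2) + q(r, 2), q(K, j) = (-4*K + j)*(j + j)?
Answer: 45821/1189 ≈ 38.537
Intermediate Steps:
q(K, j) = 2*j*(j - 4*K) (q(K, j) = (j - 4*K)*(2*j) = 2*j*(j - 4*K))
n(r) = 10 - 15*r (n(r) = (r + 2) + 2*2*(2 - 4*r) = (2 + r) + (8 - 16*r) = 10 - 15*r)
37/(-25 - 14/47) + n(-2) = 37/(-25 - 14/47) + (10 - 15*(-2)) = 37/(-25 - 14*1/47) + (10 + 30) = 37/(-25 - 14/47) + 40 = 37/(-1189/47) + 40 = 37*(-47/1189) + 40 = -1739/1189 + 40 = 45821/1189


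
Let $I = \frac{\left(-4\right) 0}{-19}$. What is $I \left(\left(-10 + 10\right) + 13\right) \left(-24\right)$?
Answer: $0$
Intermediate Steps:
$I = 0$ ($I = 0 \left(- \frac{1}{19}\right) = 0$)
$I \left(\left(-10 + 10\right) + 13\right) \left(-24\right) = 0 \left(\left(-10 + 10\right) + 13\right) \left(-24\right) = 0 \left(0 + 13\right) \left(-24\right) = 0 \cdot 13 \left(-24\right) = 0 \left(-24\right) = 0$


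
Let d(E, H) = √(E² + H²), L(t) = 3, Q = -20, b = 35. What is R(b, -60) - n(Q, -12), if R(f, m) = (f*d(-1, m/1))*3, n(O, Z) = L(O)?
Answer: -3 + 105*√3601 ≈ 6297.9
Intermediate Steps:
n(O, Z) = 3
R(f, m) = 3*f*√(1 + m²) (R(f, m) = (f*√((-1)² + (m/1)²))*3 = (f*√(1 + (m*1)²))*3 = (f*√(1 + m²))*3 = 3*f*√(1 + m²))
R(b, -60) - n(Q, -12) = 3*35*√(1 + (-60)²) - 1*3 = 3*35*√(1 + 3600) - 3 = 3*35*√3601 - 3 = 105*√3601 - 3 = -3 + 105*√3601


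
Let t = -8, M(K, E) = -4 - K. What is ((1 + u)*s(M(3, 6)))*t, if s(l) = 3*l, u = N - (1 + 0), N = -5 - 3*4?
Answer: -2856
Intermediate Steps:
N = -17 (N = -5 - 12 = -17)
u = -18 (u = -17 - (1 + 0) = -17 - 1*1 = -17 - 1 = -18)
((1 + u)*s(M(3, 6)))*t = ((1 - 18)*(3*(-4 - 1*3)))*(-8) = -51*(-4 - 3)*(-8) = -51*(-7)*(-8) = -17*(-21)*(-8) = 357*(-8) = -2856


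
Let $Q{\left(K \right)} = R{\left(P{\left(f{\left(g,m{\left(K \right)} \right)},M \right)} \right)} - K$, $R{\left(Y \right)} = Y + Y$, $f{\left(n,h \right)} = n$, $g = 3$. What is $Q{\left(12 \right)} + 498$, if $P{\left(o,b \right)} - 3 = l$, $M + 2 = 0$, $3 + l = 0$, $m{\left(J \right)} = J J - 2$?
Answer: $486$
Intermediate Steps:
$m{\left(J \right)} = -2 + J^{2}$ ($m{\left(J \right)} = J^{2} - 2 = -2 + J^{2}$)
$l = -3$ ($l = -3 + 0 = -3$)
$M = -2$ ($M = -2 + 0 = -2$)
$P{\left(o,b \right)} = 0$ ($P{\left(o,b \right)} = 3 - 3 = 0$)
$R{\left(Y \right)} = 2 Y$
$Q{\left(K \right)} = - K$ ($Q{\left(K \right)} = 2 \cdot 0 - K = 0 - K = - K$)
$Q{\left(12 \right)} + 498 = \left(-1\right) 12 + 498 = -12 + 498 = 486$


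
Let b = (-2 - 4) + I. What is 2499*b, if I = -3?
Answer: -22491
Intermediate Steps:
b = -9 (b = (-2 - 4) - 3 = -6 - 3 = -9)
2499*b = 2499*(-9) = -22491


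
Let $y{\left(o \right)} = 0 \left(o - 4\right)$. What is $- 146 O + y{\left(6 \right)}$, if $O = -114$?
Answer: $16644$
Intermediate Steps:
$y{\left(o \right)} = 0$ ($y{\left(o \right)} = 0 \left(-4 + o\right) = 0$)
$- 146 O + y{\left(6 \right)} = \left(-146\right) \left(-114\right) + 0 = 16644 + 0 = 16644$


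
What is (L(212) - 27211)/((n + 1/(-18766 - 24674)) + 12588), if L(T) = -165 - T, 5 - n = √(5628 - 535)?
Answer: -34504477246134720/15749634858810619 - 2739972787200*√5093/15749634858810619 ≈ -2.2032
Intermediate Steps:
n = 5 - √5093 (n = 5 - √(5628 - 535) = 5 - √5093 ≈ -66.365)
(L(212) - 27211)/((n + 1/(-18766 - 24674)) + 12588) = ((-165 - 1*212) - 27211)/(((5 - √5093) + 1/(-18766 - 24674)) + 12588) = ((-165 - 212) - 27211)/(((5 - √5093) + 1/(-43440)) + 12588) = (-377 - 27211)/(((5 - √5093) - 1/43440) + 12588) = -27588/((217199/43440 - √5093) + 12588) = -27588/(547039919/43440 - √5093)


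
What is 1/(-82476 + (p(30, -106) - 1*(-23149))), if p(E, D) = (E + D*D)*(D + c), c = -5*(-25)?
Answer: 1/154727 ≈ 6.4630e-6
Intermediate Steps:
c = 125
p(E, D) = (125 + D)*(E + D²) (p(E, D) = (E + D*D)*(D + 125) = (E + D²)*(125 + D) = (125 + D)*(E + D²))
1/(-82476 + (p(30, -106) - 1*(-23149))) = 1/(-82476 + (((-106)³ + 125*30 + 125*(-106)² - 106*30) - 1*(-23149))) = 1/(-82476 + ((-1191016 + 3750 + 125*11236 - 3180) + 23149)) = 1/(-82476 + ((-1191016 + 3750 + 1404500 - 3180) + 23149)) = 1/(-82476 + (214054 + 23149)) = 1/(-82476 + 237203) = 1/154727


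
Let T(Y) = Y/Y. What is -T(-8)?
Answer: -1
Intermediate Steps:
T(Y) = 1
-T(-8) = -1*1 = -1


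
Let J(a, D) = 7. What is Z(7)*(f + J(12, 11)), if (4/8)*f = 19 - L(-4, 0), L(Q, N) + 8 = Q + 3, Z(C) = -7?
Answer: -441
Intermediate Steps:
L(Q, N) = -5 + Q (L(Q, N) = -8 + (Q + 3) = -8 + (3 + Q) = -5 + Q)
f = 56 (f = 2*(19 - (-5 - 4)) = 2*(19 - 1*(-9)) = 2*(19 + 9) = 2*28 = 56)
Z(7)*(f + J(12, 11)) = -7*(56 + 7) = -7*63 = -441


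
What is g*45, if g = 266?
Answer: 11970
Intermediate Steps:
g*45 = 266*45 = 11970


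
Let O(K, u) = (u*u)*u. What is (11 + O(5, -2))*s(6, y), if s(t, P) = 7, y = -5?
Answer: 21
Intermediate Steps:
O(K, u) = u³ (O(K, u) = u²*u = u³)
(11 + O(5, -2))*s(6, y) = (11 + (-2)³)*7 = (11 - 8)*7 = 3*7 = 21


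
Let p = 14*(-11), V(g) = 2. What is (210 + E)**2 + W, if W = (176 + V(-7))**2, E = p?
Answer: 34820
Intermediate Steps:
p = -154
E = -154
W = 31684 (W = (176 + 2)**2 = 178**2 = 31684)
(210 + E)**2 + W = (210 - 154)**2 + 31684 = 56**2 + 31684 = 3136 + 31684 = 34820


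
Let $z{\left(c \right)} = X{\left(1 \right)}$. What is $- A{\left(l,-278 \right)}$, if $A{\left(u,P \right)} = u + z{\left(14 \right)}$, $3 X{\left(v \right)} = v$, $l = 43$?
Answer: $- \frac{130}{3} \approx -43.333$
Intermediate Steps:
$X{\left(v \right)} = \frac{v}{3}$
$z{\left(c \right)} = \frac{1}{3}$ ($z{\left(c \right)} = \frac{1}{3} \cdot 1 = \frac{1}{3}$)
$A{\left(u,P \right)} = \frac{1}{3} + u$ ($A{\left(u,P \right)} = u + \frac{1}{3} = \frac{1}{3} + u$)
$- A{\left(l,-278 \right)} = - (\frac{1}{3} + 43) = \left(-1\right) \frac{130}{3} = - \frac{130}{3}$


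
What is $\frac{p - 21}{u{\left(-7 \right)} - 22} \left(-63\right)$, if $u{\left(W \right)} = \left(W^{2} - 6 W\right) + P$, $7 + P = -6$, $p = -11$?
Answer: $36$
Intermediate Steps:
$P = -13$ ($P = -7 - 6 = -13$)
$u{\left(W \right)} = -13 + W^{2} - 6 W$ ($u{\left(W \right)} = \left(W^{2} - 6 W\right) - 13 = -13 + W^{2} - 6 W$)
$\frac{p - 21}{u{\left(-7 \right)} - 22} \left(-63\right) = \frac{-11 - 21}{\left(-13 + \left(-7\right)^{2} - -42\right) - 22} \left(-63\right) = - \frac{32}{\left(-13 + 49 + 42\right) - 22} \left(-63\right) = - \frac{32}{78 - 22} \left(-63\right) = - \frac{32}{56} \left(-63\right) = \left(-32\right) \frac{1}{56} \left(-63\right) = \left(- \frac{4}{7}\right) \left(-63\right) = 36$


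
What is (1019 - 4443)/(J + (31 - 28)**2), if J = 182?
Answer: -3424/191 ≈ -17.927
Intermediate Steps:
(1019 - 4443)/(J + (31 - 28)**2) = (1019 - 4443)/(182 + (31 - 28)**2) = -3424/(182 + 3**2) = -3424/(182 + 9) = -3424/191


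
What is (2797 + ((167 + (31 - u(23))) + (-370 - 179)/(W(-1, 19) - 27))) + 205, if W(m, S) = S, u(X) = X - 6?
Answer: 26013/8 ≈ 3251.6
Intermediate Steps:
u(X) = -6 + X
(2797 + ((167 + (31 - u(23))) + (-370 - 179)/(W(-1, 19) - 27))) + 205 = (2797 + ((167 + (31 - (-6 + 23))) + (-370 - 179)/(19 - 27))) + 205 = (2797 + ((167 + (31 - 1*17)) - 549/(-8))) + 205 = (2797 + ((167 + (31 - 17)) - 549*(-⅛))) + 205 = (2797 + ((167 + 14) + 549/8)) + 205 = (2797 + (181 + 549/8)) + 205 = (2797 + 1997/8) + 205 = 24373/8 + 205 = 26013/8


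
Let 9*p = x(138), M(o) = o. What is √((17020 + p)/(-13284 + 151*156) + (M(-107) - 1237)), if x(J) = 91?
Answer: I*√79670171922/7704 ≈ 36.638*I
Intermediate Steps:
p = 91/9 (p = (⅑)*91 = 91/9 ≈ 10.111)
√((17020 + p)/(-13284 + 151*156) + (M(-107) - 1237)) = √((17020 + 91/9)/(-13284 + 151*156) + (-107 - 1237)) = √(153271/(9*(-13284 + 23556)) - 1344) = √((153271/9)/10272 - 1344) = √((153271/9)*(1/10272) - 1344) = √(153271/92448 - 1344) = √(-124096841/92448) = I*√79670171922/7704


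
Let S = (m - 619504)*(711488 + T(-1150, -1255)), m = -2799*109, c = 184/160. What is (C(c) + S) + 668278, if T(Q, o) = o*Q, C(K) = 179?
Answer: -1992259312653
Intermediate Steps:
c = 23/20 (c = 184*(1/160) = 23/20 ≈ 1.1500)
T(Q, o) = Q*o
m = -305091
S = -1992259981110 (S = (-305091 - 619504)*(711488 - 1150*(-1255)) = -924595*(711488 + 1443250) = -924595*2154738 = -1992259981110)
(C(c) + S) + 668278 = (179 - 1992259981110) + 668278 = -1992259980931 + 668278 = -1992259312653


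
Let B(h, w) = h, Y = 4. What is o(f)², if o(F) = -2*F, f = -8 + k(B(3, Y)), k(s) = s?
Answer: 100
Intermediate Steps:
f = -5 (f = -8 + 3 = -5)
o(f)² = (-2*(-5))² = 10² = 100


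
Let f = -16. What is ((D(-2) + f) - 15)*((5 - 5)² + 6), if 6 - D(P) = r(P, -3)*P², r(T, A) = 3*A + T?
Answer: 114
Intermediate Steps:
r(T, A) = T + 3*A
D(P) = 6 - P²*(-9 + P) (D(P) = 6 - (P + 3*(-3))*P² = 6 - (P - 9)*P² = 6 - (-9 + P)*P² = 6 - P²*(-9 + P))
((D(-2) + f) - 15)*((5 - 5)² + 6) = (((6 + (-2)²*(9 - 1*(-2))) - 16) - 15)*((5 - 5)² + 6) = (((6 + 4*(9 + 2)) - 16) - 15)*(0² + 6) = (((6 + 4*11) - 16) - 15)*(0 + 6) = (((6 + 44) - 16) - 15)*6 = ((50 - 16) - 15)*6 = (34 - 15)*6 = 19*6 = 114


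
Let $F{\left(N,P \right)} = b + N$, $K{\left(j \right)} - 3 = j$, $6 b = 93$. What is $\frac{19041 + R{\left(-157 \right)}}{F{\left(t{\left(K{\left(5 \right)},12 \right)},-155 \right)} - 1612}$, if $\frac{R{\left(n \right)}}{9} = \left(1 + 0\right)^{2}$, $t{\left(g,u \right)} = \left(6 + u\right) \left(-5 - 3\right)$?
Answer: $- \frac{38100}{3481} \approx -10.945$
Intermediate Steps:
$b = \frac{31}{2}$ ($b = \frac{1}{6} \cdot 93 = \frac{31}{2} \approx 15.5$)
$K{\left(j \right)} = 3 + j$
$t{\left(g,u \right)} = -48 - 8 u$ ($t{\left(g,u \right)} = \left(6 + u\right) \left(-8\right) = -48 - 8 u$)
$F{\left(N,P \right)} = \frac{31}{2} + N$
$R{\left(n \right)} = 9$ ($R{\left(n \right)} = 9 \left(1 + 0\right)^{2} = 9 \cdot 1^{2} = 9 \cdot 1 = 9$)
$\frac{19041 + R{\left(-157 \right)}}{F{\left(t{\left(K{\left(5 \right)},12 \right)},-155 \right)} - 1612} = \frac{19041 + 9}{\left(\frac{31}{2} - 144\right) - 1612} = \frac{19050}{\left(\frac{31}{2} - 144\right) - 1612} = \frac{19050}{- \frac{257}{2} - 1612} = \frac{19050}{- \frac{3481}{2}} = 19050 \left(- \frac{2}{3481}\right) = - \frac{38100}{3481}$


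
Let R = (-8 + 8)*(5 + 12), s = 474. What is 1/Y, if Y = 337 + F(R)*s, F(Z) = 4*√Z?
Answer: 1/337 ≈ 0.0029674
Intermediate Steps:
R = 0 (R = 0*17 = 0)
Y = 337 (Y = 337 + (4*√0)*474 = 337 + (4*0)*474 = 337 + 0*474 = 337 + 0 = 337)
1/Y = 1/337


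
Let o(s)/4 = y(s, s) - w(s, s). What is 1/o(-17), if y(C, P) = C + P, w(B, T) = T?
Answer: -1/68 ≈ -0.014706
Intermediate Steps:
o(s) = 4*s (o(s) = 4*((s + s) - s) = 4*(2*s - s) = 4*s)
1/o(-17) = 1/(4*(-17)) = 1/(-68) = -1/68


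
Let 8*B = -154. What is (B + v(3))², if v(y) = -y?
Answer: 7921/16 ≈ 495.06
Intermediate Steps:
B = -77/4 (B = (⅛)*(-154) = -77/4 ≈ -19.250)
(B + v(3))² = (-77/4 - 1*3)² = (-77/4 - 3)² = (-89/4)² = 7921/16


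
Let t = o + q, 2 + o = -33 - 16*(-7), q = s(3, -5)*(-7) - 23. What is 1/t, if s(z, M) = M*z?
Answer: 1/159 ≈ 0.0062893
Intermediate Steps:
q = 82 (q = -5*3*(-7) - 23 = -15*(-7) - 23 = 105 - 23 = 82)
o = 77 (o = -2 + (-33 - 16*(-7)) = -2 + (-33 + 112) = -2 + 79 = 77)
t = 159 (t = 77 + 82 = 159)
1/t = 1/159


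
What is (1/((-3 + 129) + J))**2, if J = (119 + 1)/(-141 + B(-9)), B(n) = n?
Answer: 25/391876 ≈ 6.3796e-5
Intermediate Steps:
J = -4/5 (J = (119 + 1)/(-141 - 9) = 120/(-150) = 120*(-1/150) = -4/5 ≈ -0.80000)
(1/((-3 + 129) + J))**2 = (1/((-3 + 129) - 4/5))**2 = (1/(126 - 4/5))**2 = (1/(626/5))**2 = (5/626)**2 = 25/391876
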